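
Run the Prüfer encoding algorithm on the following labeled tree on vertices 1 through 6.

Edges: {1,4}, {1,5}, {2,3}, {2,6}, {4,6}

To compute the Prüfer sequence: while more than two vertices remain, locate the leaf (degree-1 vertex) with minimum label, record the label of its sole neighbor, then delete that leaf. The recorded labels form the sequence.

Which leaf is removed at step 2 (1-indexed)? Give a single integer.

Answer: 2

Derivation:
Step 1: current leaves = {3,5}. Remove leaf 3 (neighbor: 2).
Step 2: current leaves = {2,5}. Remove leaf 2 (neighbor: 6).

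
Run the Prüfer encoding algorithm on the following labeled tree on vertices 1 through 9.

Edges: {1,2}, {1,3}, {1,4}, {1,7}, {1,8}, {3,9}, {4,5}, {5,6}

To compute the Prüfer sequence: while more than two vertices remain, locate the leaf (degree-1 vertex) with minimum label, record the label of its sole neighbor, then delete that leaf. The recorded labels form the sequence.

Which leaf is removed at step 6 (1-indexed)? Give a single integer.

Answer: 8

Derivation:
Step 1: current leaves = {2,6,7,8,9}. Remove leaf 2 (neighbor: 1).
Step 2: current leaves = {6,7,8,9}. Remove leaf 6 (neighbor: 5).
Step 3: current leaves = {5,7,8,9}. Remove leaf 5 (neighbor: 4).
Step 4: current leaves = {4,7,8,9}. Remove leaf 4 (neighbor: 1).
Step 5: current leaves = {7,8,9}. Remove leaf 7 (neighbor: 1).
Step 6: current leaves = {8,9}. Remove leaf 8 (neighbor: 1).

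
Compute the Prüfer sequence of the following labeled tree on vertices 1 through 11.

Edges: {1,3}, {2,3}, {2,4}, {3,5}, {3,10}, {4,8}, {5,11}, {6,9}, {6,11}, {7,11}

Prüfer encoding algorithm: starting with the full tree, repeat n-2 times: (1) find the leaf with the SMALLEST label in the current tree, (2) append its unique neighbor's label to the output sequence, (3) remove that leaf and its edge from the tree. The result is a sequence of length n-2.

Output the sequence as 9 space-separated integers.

Step 1: leaves = {1,7,8,9,10}. Remove smallest leaf 1, emit neighbor 3.
Step 2: leaves = {7,8,9,10}. Remove smallest leaf 7, emit neighbor 11.
Step 3: leaves = {8,9,10}. Remove smallest leaf 8, emit neighbor 4.
Step 4: leaves = {4,9,10}. Remove smallest leaf 4, emit neighbor 2.
Step 5: leaves = {2,9,10}. Remove smallest leaf 2, emit neighbor 3.
Step 6: leaves = {9,10}. Remove smallest leaf 9, emit neighbor 6.
Step 7: leaves = {6,10}. Remove smallest leaf 6, emit neighbor 11.
Step 8: leaves = {10,11}. Remove smallest leaf 10, emit neighbor 3.
Step 9: leaves = {3,11}. Remove smallest leaf 3, emit neighbor 5.
Done: 2 vertices remain (5, 11). Sequence = [3 11 4 2 3 6 11 3 5]

Answer: 3 11 4 2 3 6 11 3 5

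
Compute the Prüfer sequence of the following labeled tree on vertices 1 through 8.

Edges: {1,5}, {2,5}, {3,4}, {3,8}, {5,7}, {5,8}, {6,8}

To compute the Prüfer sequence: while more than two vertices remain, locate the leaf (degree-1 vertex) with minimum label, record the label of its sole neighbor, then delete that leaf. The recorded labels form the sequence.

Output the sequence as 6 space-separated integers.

Step 1: leaves = {1,2,4,6,7}. Remove smallest leaf 1, emit neighbor 5.
Step 2: leaves = {2,4,6,7}. Remove smallest leaf 2, emit neighbor 5.
Step 3: leaves = {4,6,7}. Remove smallest leaf 4, emit neighbor 3.
Step 4: leaves = {3,6,7}. Remove smallest leaf 3, emit neighbor 8.
Step 5: leaves = {6,7}. Remove smallest leaf 6, emit neighbor 8.
Step 6: leaves = {7,8}. Remove smallest leaf 7, emit neighbor 5.
Done: 2 vertices remain (5, 8). Sequence = [5 5 3 8 8 5]

Answer: 5 5 3 8 8 5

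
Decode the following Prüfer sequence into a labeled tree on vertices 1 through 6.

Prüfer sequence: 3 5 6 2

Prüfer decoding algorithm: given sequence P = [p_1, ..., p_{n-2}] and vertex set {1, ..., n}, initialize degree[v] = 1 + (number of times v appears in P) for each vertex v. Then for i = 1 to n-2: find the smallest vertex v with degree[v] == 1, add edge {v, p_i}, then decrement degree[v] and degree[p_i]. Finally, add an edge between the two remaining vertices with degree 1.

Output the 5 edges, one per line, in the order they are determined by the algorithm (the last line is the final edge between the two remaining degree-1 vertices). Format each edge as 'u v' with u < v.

Answer: 1 3
3 5
4 6
2 5
2 6

Derivation:
Initial degrees: {1:1, 2:2, 3:2, 4:1, 5:2, 6:2}
Step 1: smallest deg-1 vertex = 1, p_1 = 3. Add edge {1,3}. Now deg[1]=0, deg[3]=1.
Step 2: smallest deg-1 vertex = 3, p_2 = 5. Add edge {3,5}. Now deg[3]=0, deg[5]=1.
Step 3: smallest deg-1 vertex = 4, p_3 = 6. Add edge {4,6}. Now deg[4]=0, deg[6]=1.
Step 4: smallest deg-1 vertex = 5, p_4 = 2. Add edge {2,5}. Now deg[5]=0, deg[2]=1.
Final: two remaining deg-1 vertices are 2, 6. Add edge {2,6}.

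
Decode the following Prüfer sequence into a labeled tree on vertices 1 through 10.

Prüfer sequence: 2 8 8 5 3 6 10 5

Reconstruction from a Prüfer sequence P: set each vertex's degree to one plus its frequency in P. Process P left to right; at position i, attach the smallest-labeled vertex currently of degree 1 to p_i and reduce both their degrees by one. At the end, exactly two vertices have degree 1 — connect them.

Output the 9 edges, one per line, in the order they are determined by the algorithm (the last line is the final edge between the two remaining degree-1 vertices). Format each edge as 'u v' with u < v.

Initial degrees: {1:1, 2:2, 3:2, 4:1, 5:3, 6:2, 7:1, 8:3, 9:1, 10:2}
Step 1: smallest deg-1 vertex = 1, p_1 = 2. Add edge {1,2}. Now deg[1]=0, deg[2]=1.
Step 2: smallest deg-1 vertex = 2, p_2 = 8. Add edge {2,8}. Now deg[2]=0, deg[8]=2.
Step 3: smallest deg-1 vertex = 4, p_3 = 8. Add edge {4,8}. Now deg[4]=0, deg[8]=1.
Step 4: smallest deg-1 vertex = 7, p_4 = 5. Add edge {5,7}. Now deg[7]=0, deg[5]=2.
Step 5: smallest deg-1 vertex = 8, p_5 = 3. Add edge {3,8}. Now deg[8]=0, deg[3]=1.
Step 6: smallest deg-1 vertex = 3, p_6 = 6. Add edge {3,6}. Now deg[3]=0, deg[6]=1.
Step 7: smallest deg-1 vertex = 6, p_7 = 10. Add edge {6,10}. Now deg[6]=0, deg[10]=1.
Step 8: smallest deg-1 vertex = 9, p_8 = 5. Add edge {5,9}. Now deg[9]=0, deg[5]=1.
Final: two remaining deg-1 vertices are 5, 10. Add edge {5,10}.

Answer: 1 2
2 8
4 8
5 7
3 8
3 6
6 10
5 9
5 10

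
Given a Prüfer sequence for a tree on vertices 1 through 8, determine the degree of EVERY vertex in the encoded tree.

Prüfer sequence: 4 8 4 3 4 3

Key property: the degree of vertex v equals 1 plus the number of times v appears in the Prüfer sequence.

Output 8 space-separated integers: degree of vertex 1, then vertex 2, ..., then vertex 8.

p_1 = 4: count[4] becomes 1
p_2 = 8: count[8] becomes 1
p_3 = 4: count[4] becomes 2
p_4 = 3: count[3] becomes 1
p_5 = 4: count[4] becomes 3
p_6 = 3: count[3] becomes 2
Degrees (1 + count): deg[1]=1+0=1, deg[2]=1+0=1, deg[3]=1+2=3, deg[4]=1+3=4, deg[5]=1+0=1, deg[6]=1+0=1, deg[7]=1+0=1, deg[8]=1+1=2

Answer: 1 1 3 4 1 1 1 2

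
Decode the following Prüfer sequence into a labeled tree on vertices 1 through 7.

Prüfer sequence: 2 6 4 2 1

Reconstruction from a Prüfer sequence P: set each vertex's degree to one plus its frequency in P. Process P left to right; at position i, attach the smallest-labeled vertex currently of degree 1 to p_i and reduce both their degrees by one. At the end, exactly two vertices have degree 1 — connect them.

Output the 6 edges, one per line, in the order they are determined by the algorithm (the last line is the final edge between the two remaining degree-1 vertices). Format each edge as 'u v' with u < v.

Initial degrees: {1:2, 2:3, 3:1, 4:2, 5:1, 6:2, 7:1}
Step 1: smallest deg-1 vertex = 3, p_1 = 2. Add edge {2,3}. Now deg[3]=0, deg[2]=2.
Step 2: smallest deg-1 vertex = 5, p_2 = 6. Add edge {5,6}. Now deg[5]=0, deg[6]=1.
Step 3: smallest deg-1 vertex = 6, p_3 = 4. Add edge {4,6}. Now deg[6]=0, deg[4]=1.
Step 4: smallest deg-1 vertex = 4, p_4 = 2. Add edge {2,4}. Now deg[4]=0, deg[2]=1.
Step 5: smallest deg-1 vertex = 2, p_5 = 1. Add edge {1,2}. Now deg[2]=0, deg[1]=1.
Final: two remaining deg-1 vertices are 1, 7. Add edge {1,7}.

Answer: 2 3
5 6
4 6
2 4
1 2
1 7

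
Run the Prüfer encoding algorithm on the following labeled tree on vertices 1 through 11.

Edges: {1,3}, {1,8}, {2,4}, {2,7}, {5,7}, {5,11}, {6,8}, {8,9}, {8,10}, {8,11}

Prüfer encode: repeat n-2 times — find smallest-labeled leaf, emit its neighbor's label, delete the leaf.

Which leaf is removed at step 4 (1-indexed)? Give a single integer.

Answer: 2

Derivation:
Step 1: current leaves = {3,4,6,9,10}. Remove leaf 3 (neighbor: 1).
Step 2: current leaves = {1,4,6,9,10}. Remove leaf 1 (neighbor: 8).
Step 3: current leaves = {4,6,9,10}. Remove leaf 4 (neighbor: 2).
Step 4: current leaves = {2,6,9,10}. Remove leaf 2 (neighbor: 7).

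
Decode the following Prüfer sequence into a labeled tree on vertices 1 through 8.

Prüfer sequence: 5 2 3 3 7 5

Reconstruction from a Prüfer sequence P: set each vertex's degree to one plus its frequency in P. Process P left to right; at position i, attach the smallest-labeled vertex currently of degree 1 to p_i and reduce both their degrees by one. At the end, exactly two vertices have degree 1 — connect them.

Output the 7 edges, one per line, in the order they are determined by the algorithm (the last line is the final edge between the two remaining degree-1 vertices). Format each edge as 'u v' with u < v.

Initial degrees: {1:1, 2:2, 3:3, 4:1, 5:3, 6:1, 7:2, 8:1}
Step 1: smallest deg-1 vertex = 1, p_1 = 5. Add edge {1,5}. Now deg[1]=0, deg[5]=2.
Step 2: smallest deg-1 vertex = 4, p_2 = 2. Add edge {2,4}. Now deg[4]=0, deg[2]=1.
Step 3: smallest deg-1 vertex = 2, p_3 = 3. Add edge {2,3}. Now deg[2]=0, deg[3]=2.
Step 4: smallest deg-1 vertex = 6, p_4 = 3. Add edge {3,6}. Now deg[6]=0, deg[3]=1.
Step 5: smallest deg-1 vertex = 3, p_5 = 7. Add edge {3,7}. Now deg[3]=0, deg[7]=1.
Step 6: smallest deg-1 vertex = 7, p_6 = 5. Add edge {5,7}. Now deg[7]=0, deg[5]=1.
Final: two remaining deg-1 vertices are 5, 8. Add edge {5,8}.

Answer: 1 5
2 4
2 3
3 6
3 7
5 7
5 8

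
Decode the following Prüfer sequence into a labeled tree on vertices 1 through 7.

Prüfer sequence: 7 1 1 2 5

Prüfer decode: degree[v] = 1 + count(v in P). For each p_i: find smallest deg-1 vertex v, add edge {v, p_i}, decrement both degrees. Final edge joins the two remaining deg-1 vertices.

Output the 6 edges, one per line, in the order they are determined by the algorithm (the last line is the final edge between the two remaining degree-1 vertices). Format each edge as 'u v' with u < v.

Answer: 3 7
1 4
1 6
1 2
2 5
5 7

Derivation:
Initial degrees: {1:3, 2:2, 3:1, 4:1, 5:2, 6:1, 7:2}
Step 1: smallest deg-1 vertex = 3, p_1 = 7. Add edge {3,7}. Now deg[3]=0, deg[7]=1.
Step 2: smallest deg-1 vertex = 4, p_2 = 1. Add edge {1,4}. Now deg[4]=0, deg[1]=2.
Step 3: smallest deg-1 vertex = 6, p_3 = 1. Add edge {1,6}. Now deg[6]=0, deg[1]=1.
Step 4: smallest deg-1 vertex = 1, p_4 = 2. Add edge {1,2}. Now deg[1]=0, deg[2]=1.
Step 5: smallest deg-1 vertex = 2, p_5 = 5. Add edge {2,5}. Now deg[2]=0, deg[5]=1.
Final: two remaining deg-1 vertices are 5, 7. Add edge {5,7}.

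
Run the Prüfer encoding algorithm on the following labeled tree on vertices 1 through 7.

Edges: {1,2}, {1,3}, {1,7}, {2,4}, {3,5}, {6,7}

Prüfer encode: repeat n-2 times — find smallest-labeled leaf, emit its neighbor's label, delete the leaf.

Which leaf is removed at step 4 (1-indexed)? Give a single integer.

Step 1: current leaves = {4,5,6}. Remove leaf 4 (neighbor: 2).
Step 2: current leaves = {2,5,6}. Remove leaf 2 (neighbor: 1).
Step 3: current leaves = {5,6}. Remove leaf 5 (neighbor: 3).
Step 4: current leaves = {3,6}. Remove leaf 3 (neighbor: 1).

Answer: 3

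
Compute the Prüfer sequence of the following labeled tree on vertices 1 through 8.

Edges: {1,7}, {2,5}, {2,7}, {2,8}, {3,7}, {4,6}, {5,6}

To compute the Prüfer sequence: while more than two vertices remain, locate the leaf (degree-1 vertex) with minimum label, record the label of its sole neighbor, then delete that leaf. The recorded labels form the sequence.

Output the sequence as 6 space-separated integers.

Step 1: leaves = {1,3,4,8}. Remove smallest leaf 1, emit neighbor 7.
Step 2: leaves = {3,4,8}. Remove smallest leaf 3, emit neighbor 7.
Step 3: leaves = {4,7,8}. Remove smallest leaf 4, emit neighbor 6.
Step 4: leaves = {6,7,8}. Remove smallest leaf 6, emit neighbor 5.
Step 5: leaves = {5,7,8}. Remove smallest leaf 5, emit neighbor 2.
Step 6: leaves = {7,8}. Remove smallest leaf 7, emit neighbor 2.
Done: 2 vertices remain (2, 8). Sequence = [7 7 6 5 2 2]

Answer: 7 7 6 5 2 2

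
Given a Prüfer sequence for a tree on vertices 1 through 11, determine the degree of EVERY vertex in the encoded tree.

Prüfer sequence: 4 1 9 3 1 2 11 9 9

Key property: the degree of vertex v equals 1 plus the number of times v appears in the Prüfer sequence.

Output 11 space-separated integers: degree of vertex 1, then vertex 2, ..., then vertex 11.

p_1 = 4: count[4] becomes 1
p_2 = 1: count[1] becomes 1
p_3 = 9: count[9] becomes 1
p_4 = 3: count[3] becomes 1
p_5 = 1: count[1] becomes 2
p_6 = 2: count[2] becomes 1
p_7 = 11: count[11] becomes 1
p_8 = 9: count[9] becomes 2
p_9 = 9: count[9] becomes 3
Degrees (1 + count): deg[1]=1+2=3, deg[2]=1+1=2, deg[3]=1+1=2, deg[4]=1+1=2, deg[5]=1+0=1, deg[6]=1+0=1, deg[7]=1+0=1, deg[8]=1+0=1, deg[9]=1+3=4, deg[10]=1+0=1, deg[11]=1+1=2

Answer: 3 2 2 2 1 1 1 1 4 1 2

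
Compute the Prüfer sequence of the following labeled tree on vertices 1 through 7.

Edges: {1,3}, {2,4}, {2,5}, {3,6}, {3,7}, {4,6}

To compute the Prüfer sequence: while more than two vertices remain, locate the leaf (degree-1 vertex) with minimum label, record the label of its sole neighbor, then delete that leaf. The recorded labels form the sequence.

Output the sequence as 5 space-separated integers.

Step 1: leaves = {1,5,7}. Remove smallest leaf 1, emit neighbor 3.
Step 2: leaves = {5,7}. Remove smallest leaf 5, emit neighbor 2.
Step 3: leaves = {2,7}. Remove smallest leaf 2, emit neighbor 4.
Step 4: leaves = {4,7}. Remove smallest leaf 4, emit neighbor 6.
Step 5: leaves = {6,7}. Remove smallest leaf 6, emit neighbor 3.
Done: 2 vertices remain (3, 7). Sequence = [3 2 4 6 3]

Answer: 3 2 4 6 3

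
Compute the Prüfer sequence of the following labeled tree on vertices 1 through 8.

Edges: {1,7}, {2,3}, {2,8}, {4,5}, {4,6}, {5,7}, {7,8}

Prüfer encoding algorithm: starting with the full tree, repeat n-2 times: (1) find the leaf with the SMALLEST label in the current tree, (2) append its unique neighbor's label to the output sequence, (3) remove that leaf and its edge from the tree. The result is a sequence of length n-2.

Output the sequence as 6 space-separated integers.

Answer: 7 2 8 4 5 7

Derivation:
Step 1: leaves = {1,3,6}. Remove smallest leaf 1, emit neighbor 7.
Step 2: leaves = {3,6}. Remove smallest leaf 3, emit neighbor 2.
Step 3: leaves = {2,6}. Remove smallest leaf 2, emit neighbor 8.
Step 4: leaves = {6,8}. Remove smallest leaf 6, emit neighbor 4.
Step 5: leaves = {4,8}. Remove smallest leaf 4, emit neighbor 5.
Step 6: leaves = {5,8}. Remove smallest leaf 5, emit neighbor 7.
Done: 2 vertices remain (7, 8). Sequence = [7 2 8 4 5 7]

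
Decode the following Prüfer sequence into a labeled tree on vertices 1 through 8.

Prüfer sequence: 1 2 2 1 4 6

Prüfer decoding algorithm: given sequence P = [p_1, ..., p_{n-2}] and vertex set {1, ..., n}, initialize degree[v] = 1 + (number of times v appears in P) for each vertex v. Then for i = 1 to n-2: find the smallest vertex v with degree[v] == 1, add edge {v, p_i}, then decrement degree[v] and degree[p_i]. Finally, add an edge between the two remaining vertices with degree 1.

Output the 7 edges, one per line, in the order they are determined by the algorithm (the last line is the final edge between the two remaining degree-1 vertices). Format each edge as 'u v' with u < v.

Answer: 1 3
2 5
2 7
1 2
1 4
4 6
6 8

Derivation:
Initial degrees: {1:3, 2:3, 3:1, 4:2, 5:1, 6:2, 7:1, 8:1}
Step 1: smallest deg-1 vertex = 3, p_1 = 1. Add edge {1,3}. Now deg[3]=0, deg[1]=2.
Step 2: smallest deg-1 vertex = 5, p_2 = 2. Add edge {2,5}. Now deg[5]=0, deg[2]=2.
Step 3: smallest deg-1 vertex = 7, p_3 = 2. Add edge {2,7}. Now deg[7]=0, deg[2]=1.
Step 4: smallest deg-1 vertex = 2, p_4 = 1. Add edge {1,2}. Now deg[2]=0, deg[1]=1.
Step 5: smallest deg-1 vertex = 1, p_5 = 4. Add edge {1,4}. Now deg[1]=0, deg[4]=1.
Step 6: smallest deg-1 vertex = 4, p_6 = 6. Add edge {4,6}. Now deg[4]=0, deg[6]=1.
Final: two remaining deg-1 vertices are 6, 8. Add edge {6,8}.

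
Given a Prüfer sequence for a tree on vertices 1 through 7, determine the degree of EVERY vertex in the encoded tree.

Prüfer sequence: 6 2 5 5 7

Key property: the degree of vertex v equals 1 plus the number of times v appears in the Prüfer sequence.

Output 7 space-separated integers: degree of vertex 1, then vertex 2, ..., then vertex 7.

p_1 = 6: count[6] becomes 1
p_2 = 2: count[2] becomes 1
p_3 = 5: count[5] becomes 1
p_4 = 5: count[5] becomes 2
p_5 = 7: count[7] becomes 1
Degrees (1 + count): deg[1]=1+0=1, deg[2]=1+1=2, deg[3]=1+0=1, deg[4]=1+0=1, deg[5]=1+2=3, deg[6]=1+1=2, deg[7]=1+1=2

Answer: 1 2 1 1 3 2 2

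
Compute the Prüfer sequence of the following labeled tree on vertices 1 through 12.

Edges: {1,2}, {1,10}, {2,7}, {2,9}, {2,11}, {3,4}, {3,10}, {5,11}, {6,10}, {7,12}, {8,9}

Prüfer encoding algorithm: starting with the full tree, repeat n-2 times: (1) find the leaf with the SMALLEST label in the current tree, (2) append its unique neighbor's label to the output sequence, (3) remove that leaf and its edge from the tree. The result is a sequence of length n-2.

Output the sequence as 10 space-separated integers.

Step 1: leaves = {4,5,6,8,12}. Remove smallest leaf 4, emit neighbor 3.
Step 2: leaves = {3,5,6,8,12}. Remove smallest leaf 3, emit neighbor 10.
Step 3: leaves = {5,6,8,12}. Remove smallest leaf 5, emit neighbor 11.
Step 4: leaves = {6,8,11,12}. Remove smallest leaf 6, emit neighbor 10.
Step 5: leaves = {8,10,11,12}. Remove smallest leaf 8, emit neighbor 9.
Step 6: leaves = {9,10,11,12}. Remove smallest leaf 9, emit neighbor 2.
Step 7: leaves = {10,11,12}. Remove smallest leaf 10, emit neighbor 1.
Step 8: leaves = {1,11,12}. Remove smallest leaf 1, emit neighbor 2.
Step 9: leaves = {11,12}. Remove smallest leaf 11, emit neighbor 2.
Step 10: leaves = {2,12}. Remove smallest leaf 2, emit neighbor 7.
Done: 2 vertices remain (7, 12). Sequence = [3 10 11 10 9 2 1 2 2 7]

Answer: 3 10 11 10 9 2 1 2 2 7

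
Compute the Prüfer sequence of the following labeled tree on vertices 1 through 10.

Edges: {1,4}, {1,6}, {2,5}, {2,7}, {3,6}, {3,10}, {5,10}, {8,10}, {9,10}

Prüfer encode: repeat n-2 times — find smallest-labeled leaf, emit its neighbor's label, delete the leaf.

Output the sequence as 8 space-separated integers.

Answer: 1 6 3 10 2 5 10 10

Derivation:
Step 1: leaves = {4,7,8,9}. Remove smallest leaf 4, emit neighbor 1.
Step 2: leaves = {1,7,8,9}. Remove smallest leaf 1, emit neighbor 6.
Step 3: leaves = {6,7,8,9}. Remove smallest leaf 6, emit neighbor 3.
Step 4: leaves = {3,7,8,9}. Remove smallest leaf 3, emit neighbor 10.
Step 5: leaves = {7,8,9}. Remove smallest leaf 7, emit neighbor 2.
Step 6: leaves = {2,8,9}. Remove smallest leaf 2, emit neighbor 5.
Step 7: leaves = {5,8,9}. Remove smallest leaf 5, emit neighbor 10.
Step 8: leaves = {8,9}. Remove smallest leaf 8, emit neighbor 10.
Done: 2 vertices remain (9, 10). Sequence = [1 6 3 10 2 5 10 10]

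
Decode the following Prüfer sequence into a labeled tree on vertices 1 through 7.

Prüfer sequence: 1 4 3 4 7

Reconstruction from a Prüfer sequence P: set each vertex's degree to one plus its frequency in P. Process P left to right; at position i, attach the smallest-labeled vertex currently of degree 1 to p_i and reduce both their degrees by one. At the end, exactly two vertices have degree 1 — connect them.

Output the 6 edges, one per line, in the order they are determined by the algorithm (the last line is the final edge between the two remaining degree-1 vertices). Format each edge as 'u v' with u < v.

Initial degrees: {1:2, 2:1, 3:2, 4:3, 5:1, 6:1, 7:2}
Step 1: smallest deg-1 vertex = 2, p_1 = 1. Add edge {1,2}. Now deg[2]=0, deg[1]=1.
Step 2: smallest deg-1 vertex = 1, p_2 = 4. Add edge {1,4}. Now deg[1]=0, deg[4]=2.
Step 3: smallest deg-1 vertex = 5, p_3 = 3. Add edge {3,5}. Now deg[5]=0, deg[3]=1.
Step 4: smallest deg-1 vertex = 3, p_4 = 4. Add edge {3,4}. Now deg[3]=0, deg[4]=1.
Step 5: smallest deg-1 vertex = 4, p_5 = 7. Add edge {4,7}. Now deg[4]=0, deg[7]=1.
Final: two remaining deg-1 vertices are 6, 7. Add edge {6,7}.

Answer: 1 2
1 4
3 5
3 4
4 7
6 7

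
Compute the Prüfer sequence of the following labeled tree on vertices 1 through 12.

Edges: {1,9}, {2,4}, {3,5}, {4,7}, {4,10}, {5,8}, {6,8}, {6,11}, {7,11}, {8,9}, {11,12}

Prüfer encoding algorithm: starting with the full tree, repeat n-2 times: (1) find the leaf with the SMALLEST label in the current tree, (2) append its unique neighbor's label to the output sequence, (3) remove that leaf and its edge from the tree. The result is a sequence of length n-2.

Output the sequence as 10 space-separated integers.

Answer: 9 4 5 8 8 6 11 4 7 11

Derivation:
Step 1: leaves = {1,2,3,10,12}. Remove smallest leaf 1, emit neighbor 9.
Step 2: leaves = {2,3,9,10,12}. Remove smallest leaf 2, emit neighbor 4.
Step 3: leaves = {3,9,10,12}. Remove smallest leaf 3, emit neighbor 5.
Step 4: leaves = {5,9,10,12}. Remove smallest leaf 5, emit neighbor 8.
Step 5: leaves = {9,10,12}. Remove smallest leaf 9, emit neighbor 8.
Step 6: leaves = {8,10,12}. Remove smallest leaf 8, emit neighbor 6.
Step 7: leaves = {6,10,12}. Remove smallest leaf 6, emit neighbor 11.
Step 8: leaves = {10,12}. Remove smallest leaf 10, emit neighbor 4.
Step 9: leaves = {4,12}. Remove smallest leaf 4, emit neighbor 7.
Step 10: leaves = {7,12}. Remove smallest leaf 7, emit neighbor 11.
Done: 2 vertices remain (11, 12). Sequence = [9 4 5 8 8 6 11 4 7 11]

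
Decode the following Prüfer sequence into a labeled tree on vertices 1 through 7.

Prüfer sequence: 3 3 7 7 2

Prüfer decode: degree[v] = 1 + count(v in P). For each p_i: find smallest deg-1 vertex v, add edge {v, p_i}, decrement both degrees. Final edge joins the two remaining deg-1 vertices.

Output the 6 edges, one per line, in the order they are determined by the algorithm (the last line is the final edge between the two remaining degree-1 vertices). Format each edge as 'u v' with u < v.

Answer: 1 3
3 4
3 7
5 7
2 6
2 7

Derivation:
Initial degrees: {1:1, 2:2, 3:3, 4:1, 5:1, 6:1, 7:3}
Step 1: smallest deg-1 vertex = 1, p_1 = 3. Add edge {1,3}. Now deg[1]=0, deg[3]=2.
Step 2: smallest deg-1 vertex = 4, p_2 = 3. Add edge {3,4}. Now deg[4]=0, deg[3]=1.
Step 3: smallest deg-1 vertex = 3, p_3 = 7. Add edge {3,7}. Now deg[3]=0, deg[7]=2.
Step 4: smallest deg-1 vertex = 5, p_4 = 7. Add edge {5,7}. Now deg[5]=0, deg[7]=1.
Step 5: smallest deg-1 vertex = 6, p_5 = 2. Add edge {2,6}. Now deg[6]=0, deg[2]=1.
Final: two remaining deg-1 vertices are 2, 7. Add edge {2,7}.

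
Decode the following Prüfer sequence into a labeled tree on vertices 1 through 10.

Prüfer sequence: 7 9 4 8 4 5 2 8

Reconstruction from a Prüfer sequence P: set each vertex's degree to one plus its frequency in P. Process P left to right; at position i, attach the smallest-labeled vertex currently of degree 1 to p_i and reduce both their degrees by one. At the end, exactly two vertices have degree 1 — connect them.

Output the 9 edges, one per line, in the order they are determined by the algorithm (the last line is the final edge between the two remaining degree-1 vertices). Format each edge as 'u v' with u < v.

Answer: 1 7
3 9
4 6
7 8
4 9
4 5
2 5
2 8
8 10

Derivation:
Initial degrees: {1:1, 2:2, 3:1, 4:3, 5:2, 6:1, 7:2, 8:3, 9:2, 10:1}
Step 1: smallest deg-1 vertex = 1, p_1 = 7. Add edge {1,7}. Now deg[1]=0, deg[7]=1.
Step 2: smallest deg-1 vertex = 3, p_2 = 9. Add edge {3,9}. Now deg[3]=0, deg[9]=1.
Step 3: smallest deg-1 vertex = 6, p_3 = 4. Add edge {4,6}. Now deg[6]=0, deg[4]=2.
Step 4: smallest deg-1 vertex = 7, p_4 = 8. Add edge {7,8}. Now deg[7]=0, deg[8]=2.
Step 5: smallest deg-1 vertex = 9, p_5 = 4. Add edge {4,9}. Now deg[9]=0, deg[4]=1.
Step 6: smallest deg-1 vertex = 4, p_6 = 5. Add edge {4,5}. Now deg[4]=0, deg[5]=1.
Step 7: smallest deg-1 vertex = 5, p_7 = 2. Add edge {2,5}. Now deg[5]=0, deg[2]=1.
Step 8: smallest deg-1 vertex = 2, p_8 = 8. Add edge {2,8}. Now deg[2]=0, deg[8]=1.
Final: two remaining deg-1 vertices are 8, 10. Add edge {8,10}.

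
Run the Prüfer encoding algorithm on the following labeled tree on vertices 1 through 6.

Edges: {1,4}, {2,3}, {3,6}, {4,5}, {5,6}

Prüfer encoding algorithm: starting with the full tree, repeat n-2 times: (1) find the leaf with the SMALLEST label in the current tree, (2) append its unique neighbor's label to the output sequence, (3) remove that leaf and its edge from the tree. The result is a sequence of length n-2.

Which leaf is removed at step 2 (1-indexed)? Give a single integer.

Answer: 2

Derivation:
Step 1: current leaves = {1,2}. Remove leaf 1 (neighbor: 4).
Step 2: current leaves = {2,4}. Remove leaf 2 (neighbor: 3).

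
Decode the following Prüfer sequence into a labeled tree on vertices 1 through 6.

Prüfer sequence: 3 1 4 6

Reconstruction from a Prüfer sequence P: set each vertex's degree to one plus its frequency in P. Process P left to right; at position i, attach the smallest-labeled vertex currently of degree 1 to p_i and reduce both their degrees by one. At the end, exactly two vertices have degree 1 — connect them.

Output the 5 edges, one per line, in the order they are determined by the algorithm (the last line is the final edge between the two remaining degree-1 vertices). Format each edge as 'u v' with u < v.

Answer: 2 3
1 3
1 4
4 6
5 6

Derivation:
Initial degrees: {1:2, 2:1, 3:2, 4:2, 5:1, 6:2}
Step 1: smallest deg-1 vertex = 2, p_1 = 3. Add edge {2,3}. Now deg[2]=0, deg[3]=1.
Step 2: smallest deg-1 vertex = 3, p_2 = 1. Add edge {1,3}. Now deg[3]=0, deg[1]=1.
Step 3: smallest deg-1 vertex = 1, p_3 = 4. Add edge {1,4}. Now deg[1]=0, deg[4]=1.
Step 4: smallest deg-1 vertex = 4, p_4 = 6. Add edge {4,6}. Now deg[4]=0, deg[6]=1.
Final: two remaining deg-1 vertices are 5, 6. Add edge {5,6}.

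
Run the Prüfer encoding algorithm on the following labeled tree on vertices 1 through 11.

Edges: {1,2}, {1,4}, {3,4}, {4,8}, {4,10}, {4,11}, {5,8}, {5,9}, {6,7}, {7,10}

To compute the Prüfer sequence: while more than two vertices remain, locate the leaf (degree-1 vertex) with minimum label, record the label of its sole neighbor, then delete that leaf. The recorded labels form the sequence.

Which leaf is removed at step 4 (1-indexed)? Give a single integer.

Answer: 6

Derivation:
Step 1: current leaves = {2,3,6,9,11}. Remove leaf 2 (neighbor: 1).
Step 2: current leaves = {1,3,6,9,11}. Remove leaf 1 (neighbor: 4).
Step 3: current leaves = {3,6,9,11}. Remove leaf 3 (neighbor: 4).
Step 4: current leaves = {6,9,11}. Remove leaf 6 (neighbor: 7).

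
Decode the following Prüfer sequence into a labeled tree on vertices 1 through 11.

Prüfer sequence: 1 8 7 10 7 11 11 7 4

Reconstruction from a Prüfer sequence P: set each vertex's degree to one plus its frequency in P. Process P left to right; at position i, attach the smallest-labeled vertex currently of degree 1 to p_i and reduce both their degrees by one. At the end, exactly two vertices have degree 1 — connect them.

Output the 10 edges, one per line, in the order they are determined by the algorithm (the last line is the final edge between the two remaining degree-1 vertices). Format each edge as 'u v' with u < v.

Initial degrees: {1:2, 2:1, 3:1, 4:2, 5:1, 6:1, 7:4, 8:2, 9:1, 10:2, 11:3}
Step 1: smallest deg-1 vertex = 2, p_1 = 1. Add edge {1,2}. Now deg[2]=0, deg[1]=1.
Step 2: smallest deg-1 vertex = 1, p_2 = 8. Add edge {1,8}. Now deg[1]=0, deg[8]=1.
Step 3: smallest deg-1 vertex = 3, p_3 = 7. Add edge {3,7}. Now deg[3]=0, deg[7]=3.
Step 4: smallest deg-1 vertex = 5, p_4 = 10. Add edge {5,10}. Now deg[5]=0, deg[10]=1.
Step 5: smallest deg-1 vertex = 6, p_5 = 7. Add edge {6,7}. Now deg[6]=0, deg[7]=2.
Step 6: smallest deg-1 vertex = 8, p_6 = 11. Add edge {8,11}. Now deg[8]=0, deg[11]=2.
Step 7: smallest deg-1 vertex = 9, p_7 = 11. Add edge {9,11}. Now deg[9]=0, deg[11]=1.
Step 8: smallest deg-1 vertex = 10, p_8 = 7. Add edge {7,10}. Now deg[10]=0, deg[7]=1.
Step 9: smallest deg-1 vertex = 7, p_9 = 4. Add edge {4,7}. Now deg[7]=0, deg[4]=1.
Final: two remaining deg-1 vertices are 4, 11. Add edge {4,11}.

Answer: 1 2
1 8
3 7
5 10
6 7
8 11
9 11
7 10
4 7
4 11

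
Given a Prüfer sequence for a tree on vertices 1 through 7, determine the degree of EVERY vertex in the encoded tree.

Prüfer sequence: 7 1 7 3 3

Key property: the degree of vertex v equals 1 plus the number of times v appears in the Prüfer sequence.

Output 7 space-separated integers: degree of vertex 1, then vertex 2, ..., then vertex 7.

Answer: 2 1 3 1 1 1 3

Derivation:
p_1 = 7: count[7] becomes 1
p_2 = 1: count[1] becomes 1
p_3 = 7: count[7] becomes 2
p_4 = 3: count[3] becomes 1
p_5 = 3: count[3] becomes 2
Degrees (1 + count): deg[1]=1+1=2, deg[2]=1+0=1, deg[3]=1+2=3, deg[4]=1+0=1, deg[5]=1+0=1, deg[6]=1+0=1, deg[7]=1+2=3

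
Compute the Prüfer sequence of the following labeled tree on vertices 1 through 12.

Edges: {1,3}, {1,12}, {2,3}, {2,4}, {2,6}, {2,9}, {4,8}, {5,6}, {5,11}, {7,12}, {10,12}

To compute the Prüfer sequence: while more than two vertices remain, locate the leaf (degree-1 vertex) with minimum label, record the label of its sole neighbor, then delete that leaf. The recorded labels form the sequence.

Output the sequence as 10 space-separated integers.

Step 1: leaves = {7,8,9,10,11}. Remove smallest leaf 7, emit neighbor 12.
Step 2: leaves = {8,9,10,11}. Remove smallest leaf 8, emit neighbor 4.
Step 3: leaves = {4,9,10,11}. Remove smallest leaf 4, emit neighbor 2.
Step 4: leaves = {9,10,11}. Remove smallest leaf 9, emit neighbor 2.
Step 5: leaves = {10,11}. Remove smallest leaf 10, emit neighbor 12.
Step 6: leaves = {11,12}. Remove smallest leaf 11, emit neighbor 5.
Step 7: leaves = {5,12}. Remove smallest leaf 5, emit neighbor 6.
Step 8: leaves = {6,12}. Remove smallest leaf 6, emit neighbor 2.
Step 9: leaves = {2,12}. Remove smallest leaf 2, emit neighbor 3.
Step 10: leaves = {3,12}. Remove smallest leaf 3, emit neighbor 1.
Done: 2 vertices remain (1, 12). Sequence = [12 4 2 2 12 5 6 2 3 1]

Answer: 12 4 2 2 12 5 6 2 3 1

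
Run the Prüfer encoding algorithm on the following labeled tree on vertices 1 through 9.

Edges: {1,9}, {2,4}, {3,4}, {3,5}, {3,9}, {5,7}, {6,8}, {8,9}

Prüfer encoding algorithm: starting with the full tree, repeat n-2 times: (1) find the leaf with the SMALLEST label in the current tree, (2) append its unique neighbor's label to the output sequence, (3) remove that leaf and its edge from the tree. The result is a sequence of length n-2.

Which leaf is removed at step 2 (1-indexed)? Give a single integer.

Step 1: current leaves = {1,2,6,7}. Remove leaf 1 (neighbor: 9).
Step 2: current leaves = {2,6,7}. Remove leaf 2 (neighbor: 4).

Answer: 2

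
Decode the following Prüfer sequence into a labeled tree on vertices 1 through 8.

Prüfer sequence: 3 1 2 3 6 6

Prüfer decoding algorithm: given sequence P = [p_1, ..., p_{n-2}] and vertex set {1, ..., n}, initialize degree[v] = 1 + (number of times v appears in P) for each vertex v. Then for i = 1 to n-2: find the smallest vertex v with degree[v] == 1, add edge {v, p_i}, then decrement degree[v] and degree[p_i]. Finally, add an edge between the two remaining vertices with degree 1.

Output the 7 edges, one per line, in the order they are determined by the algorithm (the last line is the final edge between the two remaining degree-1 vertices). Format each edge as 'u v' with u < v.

Initial degrees: {1:2, 2:2, 3:3, 4:1, 5:1, 6:3, 7:1, 8:1}
Step 1: smallest deg-1 vertex = 4, p_1 = 3. Add edge {3,4}. Now deg[4]=0, deg[3]=2.
Step 2: smallest deg-1 vertex = 5, p_2 = 1. Add edge {1,5}. Now deg[5]=0, deg[1]=1.
Step 3: smallest deg-1 vertex = 1, p_3 = 2. Add edge {1,2}. Now deg[1]=0, deg[2]=1.
Step 4: smallest deg-1 vertex = 2, p_4 = 3. Add edge {2,3}. Now deg[2]=0, deg[3]=1.
Step 5: smallest deg-1 vertex = 3, p_5 = 6. Add edge {3,6}. Now deg[3]=0, deg[6]=2.
Step 6: smallest deg-1 vertex = 7, p_6 = 6. Add edge {6,7}. Now deg[7]=0, deg[6]=1.
Final: two remaining deg-1 vertices are 6, 8. Add edge {6,8}.

Answer: 3 4
1 5
1 2
2 3
3 6
6 7
6 8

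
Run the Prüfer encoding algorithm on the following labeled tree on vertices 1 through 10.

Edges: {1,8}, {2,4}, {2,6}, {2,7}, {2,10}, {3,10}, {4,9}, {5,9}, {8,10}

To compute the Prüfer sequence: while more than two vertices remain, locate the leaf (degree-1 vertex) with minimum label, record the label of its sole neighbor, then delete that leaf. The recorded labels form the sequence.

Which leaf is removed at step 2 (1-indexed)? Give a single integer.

Answer: 3

Derivation:
Step 1: current leaves = {1,3,5,6,7}. Remove leaf 1 (neighbor: 8).
Step 2: current leaves = {3,5,6,7,8}. Remove leaf 3 (neighbor: 10).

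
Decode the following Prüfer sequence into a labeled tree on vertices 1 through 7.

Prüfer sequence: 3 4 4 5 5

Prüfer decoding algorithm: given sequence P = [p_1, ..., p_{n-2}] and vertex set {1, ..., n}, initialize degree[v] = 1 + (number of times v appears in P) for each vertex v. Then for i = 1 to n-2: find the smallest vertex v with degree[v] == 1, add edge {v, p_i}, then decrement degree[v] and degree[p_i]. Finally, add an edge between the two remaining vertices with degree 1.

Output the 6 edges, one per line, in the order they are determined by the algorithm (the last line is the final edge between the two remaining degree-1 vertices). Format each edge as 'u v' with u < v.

Initial degrees: {1:1, 2:1, 3:2, 4:3, 5:3, 6:1, 7:1}
Step 1: smallest deg-1 vertex = 1, p_1 = 3. Add edge {1,3}. Now deg[1]=0, deg[3]=1.
Step 2: smallest deg-1 vertex = 2, p_2 = 4. Add edge {2,4}. Now deg[2]=0, deg[4]=2.
Step 3: smallest deg-1 vertex = 3, p_3 = 4. Add edge {3,4}. Now deg[3]=0, deg[4]=1.
Step 4: smallest deg-1 vertex = 4, p_4 = 5. Add edge {4,5}. Now deg[4]=0, deg[5]=2.
Step 5: smallest deg-1 vertex = 6, p_5 = 5. Add edge {5,6}. Now deg[6]=0, deg[5]=1.
Final: two remaining deg-1 vertices are 5, 7. Add edge {5,7}.

Answer: 1 3
2 4
3 4
4 5
5 6
5 7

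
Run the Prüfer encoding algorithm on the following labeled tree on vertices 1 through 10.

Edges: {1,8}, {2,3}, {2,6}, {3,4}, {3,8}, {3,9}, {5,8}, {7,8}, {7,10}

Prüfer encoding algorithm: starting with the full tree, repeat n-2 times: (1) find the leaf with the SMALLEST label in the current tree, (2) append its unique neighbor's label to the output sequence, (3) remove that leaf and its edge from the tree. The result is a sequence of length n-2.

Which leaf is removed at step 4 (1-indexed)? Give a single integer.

Step 1: current leaves = {1,4,5,6,9,10}. Remove leaf 1 (neighbor: 8).
Step 2: current leaves = {4,5,6,9,10}. Remove leaf 4 (neighbor: 3).
Step 3: current leaves = {5,6,9,10}. Remove leaf 5 (neighbor: 8).
Step 4: current leaves = {6,9,10}. Remove leaf 6 (neighbor: 2).

Answer: 6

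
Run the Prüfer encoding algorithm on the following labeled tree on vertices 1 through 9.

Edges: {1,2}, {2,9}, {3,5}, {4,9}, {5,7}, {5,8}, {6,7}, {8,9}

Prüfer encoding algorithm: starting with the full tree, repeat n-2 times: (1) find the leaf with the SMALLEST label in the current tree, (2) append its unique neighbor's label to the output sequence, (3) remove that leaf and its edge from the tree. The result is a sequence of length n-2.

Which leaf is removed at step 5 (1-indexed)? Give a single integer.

Step 1: current leaves = {1,3,4,6}. Remove leaf 1 (neighbor: 2).
Step 2: current leaves = {2,3,4,6}. Remove leaf 2 (neighbor: 9).
Step 3: current leaves = {3,4,6}. Remove leaf 3 (neighbor: 5).
Step 4: current leaves = {4,6}. Remove leaf 4 (neighbor: 9).
Step 5: current leaves = {6,9}. Remove leaf 6 (neighbor: 7).

Answer: 6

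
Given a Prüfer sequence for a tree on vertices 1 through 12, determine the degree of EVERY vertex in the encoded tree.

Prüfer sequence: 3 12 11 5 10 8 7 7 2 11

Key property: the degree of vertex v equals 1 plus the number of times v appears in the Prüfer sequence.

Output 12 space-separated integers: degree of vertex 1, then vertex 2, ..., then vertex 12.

p_1 = 3: count[3] becomes 1
p_2 = 12: count[12] becomes 1
p_3 = 11: count[11] becomes 1
p_4 = 5: count[5] becomes 1
p_5 = 10: count[10] becomes 1
p_6 = 8: count[8] becomes 1
p_7 = 7: count[7] becomes 1
p_8 = 7: count[7] becomes 2
p_9 = 2: count[2] becomes 1
p_10 = 11: count[11] becomes 2
Degrees (1 + count): deg[1]=1+0=1, deg[2]=1+1=2, deg[3]=1+1=2, deg[4]=1+0=1, deg[5]=1+1=2, deg[6]=1+0=1, deg[7]=1+2=3, deg[8]=1+1=2, deg[9]=1+0=1, deg[10]=1+1=2, deg[11]=1+2=3, deg[12]=1+1=2

Answer: 1 2 2 1 2 1 3 2 1 2 3 2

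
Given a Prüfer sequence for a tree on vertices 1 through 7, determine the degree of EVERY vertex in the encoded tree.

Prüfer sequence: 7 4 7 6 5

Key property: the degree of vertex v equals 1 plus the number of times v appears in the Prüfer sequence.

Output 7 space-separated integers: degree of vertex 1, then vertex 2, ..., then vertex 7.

p_1 = 7: count[7] becomes 1
p_2 = 4: count[4] becomes 1
p_3 = 7: count[7] becomes 2
p_4 = 6: count[6] becomes 1
p_5 = 5: count[5] becomes 1
Degrees (1 + count): deg[1]=1+0=1, deg[2]=1+0=1, deg[3]=1+0=1, deg[4]=1+1=2, deg[5]=1+1=2, deg[6]=1+1=2, deg[7]=1+2=3

Answer: 1 1 1 2 2 2 3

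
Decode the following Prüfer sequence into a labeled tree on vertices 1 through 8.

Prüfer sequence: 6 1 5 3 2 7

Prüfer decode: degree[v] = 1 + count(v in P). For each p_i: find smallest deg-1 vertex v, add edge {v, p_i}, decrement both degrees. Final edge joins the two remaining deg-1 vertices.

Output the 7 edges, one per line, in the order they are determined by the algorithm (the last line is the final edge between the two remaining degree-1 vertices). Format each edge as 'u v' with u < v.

Answer: 4 6
1 6
1 5
3 5
2 3
2 7
7 8

Derivation:
Initial degrees: {1:2, 2:2, 3:2, 4:1, 5:2, 6:2, 7:2, 8:1}
Step 1: smallest deg-1 vertex = 4, p_1 = 6. Add edge {4,6}. Now deg[4]=0, deg[6]=1.
Step 2: smallest deg-1 vertex = 6, p_2 = 1. Add edge {1,6}. Now deg[6]=0, deg[1]=1.
Step 3: smallest deg-1 vertex = 1, p_3 = 5. Add edge {1,5}. Now deg[1]=0, deg[5]=1.
Step 4: smallest deg-1 vertex = 5, p_4 = 3. Add edge {3,5}. Now deg[5]=0, deg[3]=1.
Step 5: smallest deg-1 vertex = 3, p_5 = 2. Add edge {2,3}. Now deg[3]=0, deg[2]=1.
Step 6: smallest deg-1 vertex = 2, p_6 = 7. Add edge {2,7}. Now deg[2]=0, deg[7]=1.
Final: two remaining deg-1 vertices are 7, 8. Add edge {7,8}.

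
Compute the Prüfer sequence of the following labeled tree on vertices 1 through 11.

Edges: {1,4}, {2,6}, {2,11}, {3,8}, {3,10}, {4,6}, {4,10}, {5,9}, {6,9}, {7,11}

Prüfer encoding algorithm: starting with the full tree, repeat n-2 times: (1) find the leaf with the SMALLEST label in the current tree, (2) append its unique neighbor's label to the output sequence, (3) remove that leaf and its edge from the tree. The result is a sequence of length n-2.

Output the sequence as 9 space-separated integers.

Answer: 4 9 11 3 10 6 4 6 2

Derivation:
Step 1: leaves = {1,5,7,8}. Remove smallest leaf 1, emit neighbor 4.
Step 2: leaves = {5,7,8}. Remove smallest leaf 5, emit neighbor 9.
Step 3: leaves = {7,8,9}. Remove smallest leaf 7, emit neighbor 11.
Step 4: leaves = {8,9,11}. Remove smallest leaf 8, emit neighbor 3.
Step 5: leaves = {3,9,11}. Remove smallest leaf 3, emit neighbor 10.
Step 6: leaves = {9,10,11}. Remove smallest leaf 9, emit neighbor 6.
Step 7: leaves = {10,11}. Remove smallest leaf 10, emit neighbor 4.
Step 8: leaves = {4,11}. Remove smallest leaf 4, emit neighbor 6.
Step 9: leaves = {6,11}. Remove smallest leaf 6, emit neighbor 2.
Done: 2 vertices remain (2, 11). Sequence = [4 9 11 3 10 6 4 6 2]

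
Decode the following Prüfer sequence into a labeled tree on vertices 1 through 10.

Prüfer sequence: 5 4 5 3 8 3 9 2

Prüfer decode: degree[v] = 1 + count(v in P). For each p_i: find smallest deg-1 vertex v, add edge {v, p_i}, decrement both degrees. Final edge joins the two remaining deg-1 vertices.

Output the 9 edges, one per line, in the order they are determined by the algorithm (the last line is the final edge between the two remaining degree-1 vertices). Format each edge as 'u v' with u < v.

Answer: 1 5
4 6
4 5
3 5
7 8
3 8
3 9
2 9
2 10

Derivation:
Initial degrees: {1:1, 2:2, 3:3, 4:2, 5:3, 6:1, 7:1, 8:2, 9:2, 10:1}
Step 1: smallest deg-1 vertex = 1, p_1 = 5. Add edge {1,5}. Now deg[1]=0, deg[5]=2.
Step 2: smallest deg-1 vertex = 6, p_2 = 4. Add edge {4,6}. Now deg[6]=0, deg[4]=1.
Step 3: smallest deg-1 vertex = 4, p_3 = 5. Add edge {4,5}. Now deg[4]=0, deg[5]=1.
Step 4: smallest deg-1 vertex = 5, p_4 = 3. Add edge {3,5}. Now deg[5]=0, deg[3]=2.
Step 5: smallest deg-1 vertex = 7, p_5 = 8. Add edge {7,8}. Now deg[7]=0, deg[8]=1.
Step 6: smallest deg-1 vertex = 8, p_6 = 3. Add edge {3,8}. Now deg[8]=0, deg[3]=1.
Step 7: smallest deg-1 vertex = 3, p_7 = 9. Add edge {3,9}. Now deg[3]=0, deg[9]=1.
Step 8: smallest deg-1 vertex = 9, p_8 = 2. Add edge {2,9}. Now deg[9]=0, deg[2]=1.
Final: two remaining deg-1 vertices are 2, 10. Add edge {2,10}.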